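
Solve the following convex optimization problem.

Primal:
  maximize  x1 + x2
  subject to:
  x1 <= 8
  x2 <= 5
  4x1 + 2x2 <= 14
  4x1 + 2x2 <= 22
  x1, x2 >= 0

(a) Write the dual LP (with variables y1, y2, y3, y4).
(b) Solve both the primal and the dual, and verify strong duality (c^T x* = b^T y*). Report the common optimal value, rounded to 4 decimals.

The standard primal-dual pair for 'max c^T x s.t. A x <= b, x >= 0' is:
  Dual:  min b^T y  s.t.  A^T y >= c,  y >= 0.

So the dual LP is:
  minimize  8y1 + 5y2 + 14y3 + 22y4
  subject to:
    y1 + 4y3 + 4y4 >= 1
    y2 + 2y3 + 2y4 >= 1
    y1, y2, y3, y4 >= 0

Solving the primal: x* = (1, 5).
  primal value c^T x* = 6.
Solving the dual: y* = (0, 0.5, 0.25, 0).
  dual value b^T y* = 6.
Strong duality: c^T x* = b^T y*. Confirmed.

6


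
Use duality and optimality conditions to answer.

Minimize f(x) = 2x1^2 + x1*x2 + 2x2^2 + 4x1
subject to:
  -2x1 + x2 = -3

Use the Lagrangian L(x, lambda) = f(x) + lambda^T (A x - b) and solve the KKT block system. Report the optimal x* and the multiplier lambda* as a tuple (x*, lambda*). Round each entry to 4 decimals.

Form the Lagrangian:
  L(x, lambda) = (1/2) x^T Q x + c^T x + lambda^T (A x - b)
Stationarity (grad_x L = 0): Q x + c + A^T lambda = 0.
Primal feasibility: A x = b.

This gives the KKT block system:
  [ Q   A^T ] [ x     ]   [-c ]
  [ A    0  ] [ lambda ] = [ b ]

Solving the linear system:
  x*      = (0.9583, -1.0833)
  lambda* = (3.375)
  f(x*)   = 6.9792

x* = (0.9583, -1.0833), lambda* = (3.375)


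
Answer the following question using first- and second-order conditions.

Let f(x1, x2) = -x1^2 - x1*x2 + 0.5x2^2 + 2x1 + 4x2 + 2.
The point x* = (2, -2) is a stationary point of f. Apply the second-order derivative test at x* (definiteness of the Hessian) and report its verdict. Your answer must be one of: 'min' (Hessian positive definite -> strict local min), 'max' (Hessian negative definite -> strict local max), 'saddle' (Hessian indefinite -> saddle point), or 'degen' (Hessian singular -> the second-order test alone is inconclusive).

Compute the Hessian H = grad^2 f:
  H = [[-2, -1], [-1, 1]]
Verify stationarity: grad f(x*) = H x* + g = (0, 0).
Eigenvalues of H: -2.3028, 1.3028.
Eigenvalues have mixed signs, so H is indefinite -> x* is a saddle point.

saddle


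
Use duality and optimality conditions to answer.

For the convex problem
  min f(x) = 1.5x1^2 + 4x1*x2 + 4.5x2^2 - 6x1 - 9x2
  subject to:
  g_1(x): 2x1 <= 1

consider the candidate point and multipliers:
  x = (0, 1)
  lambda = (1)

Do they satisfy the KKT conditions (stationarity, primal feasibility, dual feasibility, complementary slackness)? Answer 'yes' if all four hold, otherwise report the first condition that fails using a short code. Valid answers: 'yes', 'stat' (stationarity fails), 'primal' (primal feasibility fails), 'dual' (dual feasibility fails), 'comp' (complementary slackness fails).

Gradient of f: grad f(x) = Q x + c = (-2, 0)
Constraint values g_i(x) = a_i^T x - b_i:
  g_1((0, 1)) = -1
Stationarity residual: grad f(x) + sum_i lambda_i a_i = (0, 0)
  -> stationarity OK
Primal feasibility (all g_i <= 0): OK
Dual feasibility (all lambda_i >= 0): OK
Complementary slackness (lambda_i * g_i(x) = 0 for all i): FAILS

Verdict: the first failing condition is complementary_slackness -> comp.

comp


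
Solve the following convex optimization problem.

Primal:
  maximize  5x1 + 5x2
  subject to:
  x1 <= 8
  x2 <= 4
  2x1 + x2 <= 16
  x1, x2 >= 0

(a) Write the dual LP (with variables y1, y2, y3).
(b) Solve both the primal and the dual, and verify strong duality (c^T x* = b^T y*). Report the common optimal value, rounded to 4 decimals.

The standard primal-dual pair for 'max c^T x s.t. A x <= b, x >= 0' is:
  Dual:  min b^T y  s.t.  A^T y >= c,  y >= 0.

So the dual LP is:
  minimize  8y1 + 4y2 + 16y3
  subject to:
    y1 + 2y3 >= 5
    y2 + y3 >= 5
    y1, y2, y3 >= 0

Solving the primal: x* = (6, 4).
  primal value c^T x* = 50.
Solving the dual: y* = (0, 2.5, 2.5).
  dual value b^T y* = 50.
Strong duality: c^T x* = b^T y*. Confirmed.

50


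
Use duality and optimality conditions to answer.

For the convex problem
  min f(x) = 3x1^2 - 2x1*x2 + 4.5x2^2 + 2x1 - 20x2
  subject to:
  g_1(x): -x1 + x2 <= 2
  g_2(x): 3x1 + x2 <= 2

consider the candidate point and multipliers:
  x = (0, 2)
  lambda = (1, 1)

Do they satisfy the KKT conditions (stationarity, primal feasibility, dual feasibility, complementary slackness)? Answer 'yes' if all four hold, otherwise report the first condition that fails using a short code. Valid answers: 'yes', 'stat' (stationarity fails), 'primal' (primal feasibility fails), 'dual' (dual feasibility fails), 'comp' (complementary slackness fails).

Gradient of f: grad f(x) = Q x + c = (-2, -2)
Constraint values g_i(x) = a_i^T x - b_i:
  g_1((0, 2)) = 0
  g_2((0, 2)) = 0
Stationarity residual: grad f(x) + sum_i lambda_i a_i = (0, 0)
  -> stationarity OK
Primal feasibility (all g_i <= 0): OK
Dual feasibility (all lambda_i >= 0): OK
Complementary slackness (lambda_i * g_i(x) = 0 for all i): OK

Verdict: yes, KKT holds.

yes


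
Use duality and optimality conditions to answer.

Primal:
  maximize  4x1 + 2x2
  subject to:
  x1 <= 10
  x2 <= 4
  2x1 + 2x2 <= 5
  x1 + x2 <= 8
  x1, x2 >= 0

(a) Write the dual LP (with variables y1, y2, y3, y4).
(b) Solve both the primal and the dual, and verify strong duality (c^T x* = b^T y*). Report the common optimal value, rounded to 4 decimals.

The standard primal-dual pair for 'max c^T x s.t. A x <= b, x >= 0' is:
  Dual:  min b^T y  s.t.  A^T y >= c,  y >= 0.

So the dual LP is:
  minimize  10y1 + 4y2 + 5y3 + 8y4
  subject to:
    y1 + 2y3 + y4 >= 4
    y2 + 2y3 + y4 >= 2
    y1, y2, y3, y4 >= 0

Solving the primal: x* = (2.5, 0).
  primal value c^T x* = 10.
Solving the dual: y* = (0, 0, 2, 0).
  dual value b^T y* = 10.
Strong duality: c^T x* = b^T y*. Confirmed.

10


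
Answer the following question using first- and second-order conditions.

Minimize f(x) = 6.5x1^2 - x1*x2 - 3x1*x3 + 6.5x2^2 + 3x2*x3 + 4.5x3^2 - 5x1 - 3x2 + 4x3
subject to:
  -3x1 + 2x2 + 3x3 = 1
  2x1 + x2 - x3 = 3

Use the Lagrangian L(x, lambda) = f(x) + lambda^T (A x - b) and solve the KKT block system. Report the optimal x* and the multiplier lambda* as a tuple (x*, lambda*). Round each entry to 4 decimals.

Form the Lagrangian:
  L(x, lambda) = (1/2) x^T Q x + c^T x + lambda^T (A x - b)
Stationarity (grad_x L = 0): Q x + c + A^T lambda = 0.
Primal feasibility: A x = b.

This gives the KKT block system:
  [ Q   A^T ] [ x     ]   [-c ]
  [ A    0  ] [ lambda ] = [ b ]

Solving the linear system:
  x*      = (0.6326, 1.6205, -0.1144)
  lambda* = (-4.6049, -7.8804)
  f(x*)   = 9.8821

x* = (0.6326, 1.6205, -0.1144), lambda* = (-4.6049, -7.8804)


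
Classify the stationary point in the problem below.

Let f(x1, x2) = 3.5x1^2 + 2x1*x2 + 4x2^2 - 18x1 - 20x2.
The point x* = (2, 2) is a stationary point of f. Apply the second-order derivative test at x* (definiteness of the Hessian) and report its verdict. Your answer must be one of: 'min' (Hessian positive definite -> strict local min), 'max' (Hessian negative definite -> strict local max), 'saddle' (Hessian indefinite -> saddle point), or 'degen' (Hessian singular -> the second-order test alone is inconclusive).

Compute the Hessian H = grad^2 f:
  H = [[7, 2], [2, 8]]
Verify stationarity: grad f(x*) = H x* + g = (0, 0).
Eigenvalues of H: 5.4384, 9.5616.
Both eigenvalues > 0, so H is positive definite -> x* is a strict local min.

min


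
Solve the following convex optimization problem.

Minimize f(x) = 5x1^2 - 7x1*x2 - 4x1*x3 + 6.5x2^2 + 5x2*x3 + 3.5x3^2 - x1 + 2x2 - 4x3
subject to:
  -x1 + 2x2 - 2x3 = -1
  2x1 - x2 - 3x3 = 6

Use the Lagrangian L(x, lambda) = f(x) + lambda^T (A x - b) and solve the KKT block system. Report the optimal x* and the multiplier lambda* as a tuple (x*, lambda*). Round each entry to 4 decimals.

Form the Lagrangian:
  L(x, lambda) = (1/2) x^T Q x + c^T x + lambda^T (A x - b)
Stationarity (grad_x L = 0): Q x + c + A^T lambda = 0.
Primal feasibility: A x = b.

This gives the KKT block system:
  [ Q   A^T ] [ x     ]   [-c ]
  [ A    0  ] [ lambda ] = [ b ]

Solving the linear system:
  x*      = (1.8502, -0.2561, -0.6812)
  lambda* = (4.4512, -8.784)
  f(x*)   = 28.7587

x* = (1.8502, -0.2561, -0.6812), lambda* = (4.4512, -8.784)


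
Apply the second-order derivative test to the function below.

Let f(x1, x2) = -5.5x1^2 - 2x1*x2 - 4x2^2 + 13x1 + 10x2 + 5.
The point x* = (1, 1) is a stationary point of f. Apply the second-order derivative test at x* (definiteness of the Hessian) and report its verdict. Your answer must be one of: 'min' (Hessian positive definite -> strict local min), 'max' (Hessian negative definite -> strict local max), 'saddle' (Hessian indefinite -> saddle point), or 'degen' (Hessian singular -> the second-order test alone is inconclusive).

Compute the Hessian H = grad^2 f:
  H = [[-11, -2], [-2, -8]]
Verify stationarity: grad f(x*) = H x* + g = (0, 0).
Eigenvalues of H: -12, -7.
Both eigenvalues < 0, so H is negative definite -> x* is a strict local max.

max


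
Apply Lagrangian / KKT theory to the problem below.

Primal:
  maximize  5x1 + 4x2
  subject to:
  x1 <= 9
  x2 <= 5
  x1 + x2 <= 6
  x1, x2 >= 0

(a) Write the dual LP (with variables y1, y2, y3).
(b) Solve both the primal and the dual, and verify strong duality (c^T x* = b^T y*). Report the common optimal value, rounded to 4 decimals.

The standard primal-dual pair for 'max c^T x s.t. A x <= b, x >= 0' is:
  Dual:  min b^T y  s.t.  A^T y >= c,  y >= 0.

So the dual LP is:
  minimize  9y1 + 5y2 + 6y3
  subject to:
    y1 + y3 >= 5
    y2 + y3 >= 4
    y1, y2, y3 >= 0

Solving the primal: x* = (6, 0).
  primal value c^T x* = 30.
Solving the dual: y* = (0, 0, 5).
  dual value b^T y* = 30.
Strong duality: c^T x* = b^T y*. Confirmed.

30


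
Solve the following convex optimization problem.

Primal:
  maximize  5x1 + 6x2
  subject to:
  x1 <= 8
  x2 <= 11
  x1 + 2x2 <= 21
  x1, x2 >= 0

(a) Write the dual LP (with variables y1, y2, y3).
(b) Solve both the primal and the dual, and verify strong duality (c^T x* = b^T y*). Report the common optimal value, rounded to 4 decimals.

The standard primal-dual pair for 'max c^T x s.t. A x <= b, x >= 0' is:
  Dual:  min b^T y  s.t.  A^T y >= c,  y >= 0.

So the dual LP is:
  minimize  8y1 + 11y2 + 21y3
  subject to:
    y1 + y3 >= 5
    y2 + 2y3 >= 6
    y1, y2, y3 >= 0

Solving the primal: x* = (8, 6.5).
  primal value c^T x* = 79.
Solving the dual: y* = (2, 0, 3).
  dual value b^T y* = 79.
Strong duality: c^T x* = b^T y*. Confirmed.

79


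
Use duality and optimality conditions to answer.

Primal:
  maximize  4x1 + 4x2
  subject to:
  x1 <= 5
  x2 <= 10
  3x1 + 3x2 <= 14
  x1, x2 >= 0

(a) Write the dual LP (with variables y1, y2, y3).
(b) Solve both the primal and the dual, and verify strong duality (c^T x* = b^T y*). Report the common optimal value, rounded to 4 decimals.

The standard primal-dual pair for 'max c^T x s.t. A x <= b, x >= 0' is:
  Dual:  min b^T y  s.t.  A^T y >= c,  y >= 0.

So the dual LP is:
  minimize  5y1 + 10y2 + 14y3
  subject to:
    y1 + 3y3 >= 4
    y2 + 3y3 >= 4
    y1, y2, y3 >= 0

Solving the primal: x* = (4.6667, 0).
  primal value c^T x* = 18.6667.
Solving the dual: y* = (0, 0, 1.3333).
  dual value b^T y* = 18.6667.
Strong duality: c^T x* = b^T y*. Confirmed.

18.6667


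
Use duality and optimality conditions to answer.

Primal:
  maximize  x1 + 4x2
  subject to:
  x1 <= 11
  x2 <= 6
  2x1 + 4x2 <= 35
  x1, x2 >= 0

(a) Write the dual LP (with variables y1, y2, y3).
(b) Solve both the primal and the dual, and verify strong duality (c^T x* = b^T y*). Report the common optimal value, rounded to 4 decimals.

The standard primal-dual pair for 'max c^T x s.t. A x <= b, x >= 0' is:
  Dual:  min b^T y  s.t.  A^T y >= c,  y >= 0.

So the dual LP is:
  minimize  11y1 + 6y2 + 35y3
  subject to:
    y1 + 2y3 >= 1
    y2 + 4y3 >= 4
    y1, y2, y3 >= 0

Solving the primal: x* = (5.5, 6).
  primal value c^T x* = 29.5.
Solving the dual: y* = (0, 2, 0.5).
  dual value b^T y* = 29.5.
Strong duality: c^T x* = b^T y*. Confirmed.

29.5


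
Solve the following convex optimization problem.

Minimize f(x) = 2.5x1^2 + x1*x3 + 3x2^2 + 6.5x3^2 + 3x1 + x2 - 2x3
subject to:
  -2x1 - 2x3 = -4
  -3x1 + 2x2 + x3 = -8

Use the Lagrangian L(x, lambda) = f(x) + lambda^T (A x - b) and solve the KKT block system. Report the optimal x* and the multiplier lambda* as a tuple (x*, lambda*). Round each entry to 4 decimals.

Form the Lagrangian:
  L(x, lambda) = (1/2) x^T Q x + c^T x + lambda^T (A x - b)
Stationarity (grad_x L = 0): Q x + c + A^T lambda = 0.
Primal feasibility: A x = b.

This gives the KKT block system:
  [ Q   A^T ] [ x     ]   [-c ]
  [ A    0  ] [ lambda ] = [ b ]

Solving the linear system:
  x*      = (1.925, -1.15, 0.075)
  lambda* = (1.925, 2.95)
  f(x*)   = 17.8875

x* = (1.925, -1.15, 0.075), lambda* = (1.925, 2.95)


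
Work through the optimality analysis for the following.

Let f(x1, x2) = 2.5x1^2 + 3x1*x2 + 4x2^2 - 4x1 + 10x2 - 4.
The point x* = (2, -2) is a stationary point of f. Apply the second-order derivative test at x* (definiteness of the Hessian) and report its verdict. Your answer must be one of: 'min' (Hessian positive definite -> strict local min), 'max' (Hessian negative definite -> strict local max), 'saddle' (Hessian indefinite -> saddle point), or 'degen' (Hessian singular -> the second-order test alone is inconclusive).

Compute the Hessian H = grad^2 f:
  H = [[5, 3], [3, 8]]
Verify stationarity: grad f(x*) = H x* + g = (0, 0).
Eigenvalues of H: 3.1459, 9.8541.
Both eigenvalues > 0, so H is positive definite -> x* is a strict local min.

min


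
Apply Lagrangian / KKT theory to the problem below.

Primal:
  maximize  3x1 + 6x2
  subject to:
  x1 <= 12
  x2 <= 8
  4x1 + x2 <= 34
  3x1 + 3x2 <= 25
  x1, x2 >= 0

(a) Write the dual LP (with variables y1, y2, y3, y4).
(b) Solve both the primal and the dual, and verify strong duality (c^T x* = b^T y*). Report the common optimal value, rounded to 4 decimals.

The standard primal-dual pair for 'max c^T x s.t. A x <= b, x >= 0' is:
  Dual:  min b^T y  s.t.  A^T y >= c,  y >= 0.

So the dual LP is:
  minimize  12y1 + 8y2 + 34y3 + 25y4
  subject to:
    y1 + 4y3 + 3y4 >= 3
    y2 + y3 + 3y4 >= 6
    y1, y2, y3, y4 >= 0

Solving the primal: x* = (0.3333, 8).
  primal value c^T x* = 49.
Solving the dual: y* = (0, 3, 0, 1).
  dual value b^T y* = 49.
Strong duality: c^T x* = b^T y*. Confirmed.

49


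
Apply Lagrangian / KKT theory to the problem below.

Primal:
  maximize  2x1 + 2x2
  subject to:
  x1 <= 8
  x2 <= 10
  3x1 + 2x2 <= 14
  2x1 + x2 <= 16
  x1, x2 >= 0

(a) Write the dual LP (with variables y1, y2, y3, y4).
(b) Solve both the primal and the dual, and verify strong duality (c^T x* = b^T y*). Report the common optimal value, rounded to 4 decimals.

The standard primal-dual pair for 'max c^T x s.t. A x <= b, x >= 0' is:
  Dual:  min b^T y  s.t.  A^T y >= c,  y >= 0.

So the dual LP is:
  minimize  8y1 + 10y2 + 14y3 + 16y4
  subject to:
    y1 + 3y3 + 2y4 >= 2
    y2 + 2y3 + y4 >= 2
    y1, y2, y3, y4 >= 0

Solving the primal: x* = (0, 7).
  primal value c^T x* = 14.
Solving the dual: y* = (0, 0, 1, 0).
  dual value b^T y* = 14.
Strong duality: c^T x* = b^T y*. Confirmed.

14


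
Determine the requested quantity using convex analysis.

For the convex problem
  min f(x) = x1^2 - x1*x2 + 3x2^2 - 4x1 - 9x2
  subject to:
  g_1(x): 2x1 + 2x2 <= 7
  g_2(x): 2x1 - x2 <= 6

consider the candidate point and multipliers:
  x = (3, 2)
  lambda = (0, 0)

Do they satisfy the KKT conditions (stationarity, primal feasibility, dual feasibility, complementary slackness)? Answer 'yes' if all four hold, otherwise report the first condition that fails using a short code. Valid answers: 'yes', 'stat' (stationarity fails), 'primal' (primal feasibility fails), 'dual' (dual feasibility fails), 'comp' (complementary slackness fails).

Gradient of f: grad f(x) = Q x + c = (0, 0)
Constraint values g_i(x) = a_i^T x - b_i:
  g_1((3, 2)) = 3
  g_2((3, 2)) = -2
Stationarity residual: grad f(x) + sum_i lambda_i a_i = (0, 0)
  -> stationarity OK
Primal feasibility (all g_i <= 0): FAILS
Dual feasibility (all lambda_i >= 0): OK
Complementary slackness (lambda_i * g_i(x) = 0 for all i): OK

Verdict: the first failing condition is primal_feasibility -> primal.

primal


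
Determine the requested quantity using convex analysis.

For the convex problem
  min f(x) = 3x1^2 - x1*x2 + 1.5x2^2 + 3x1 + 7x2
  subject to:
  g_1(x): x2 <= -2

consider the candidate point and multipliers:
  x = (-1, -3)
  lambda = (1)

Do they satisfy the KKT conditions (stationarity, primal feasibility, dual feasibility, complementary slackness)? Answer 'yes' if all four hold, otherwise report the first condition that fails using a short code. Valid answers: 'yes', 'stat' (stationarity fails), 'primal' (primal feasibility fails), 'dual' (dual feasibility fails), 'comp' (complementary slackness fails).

Gradient of f: grad f(x) = Q x + c = (0, -1)
Constraint values g_i(x) = a_i^T x - b_i:
  g_1((-1, -3)) = -1
Stationarity residual: grad f(x) + sum_i lambda_i a_i = (0, 0)
  -> stationarity OK
Primal feasibility (all g_i <= 0): OK
Dual feasibility (all lambda_i >= 0): OK
Complementary slackness (lambda_i * g_i(x) = 0 for all i): FAILS

Verdict: the first failing condition is complementary_slackness -> comp.

comp


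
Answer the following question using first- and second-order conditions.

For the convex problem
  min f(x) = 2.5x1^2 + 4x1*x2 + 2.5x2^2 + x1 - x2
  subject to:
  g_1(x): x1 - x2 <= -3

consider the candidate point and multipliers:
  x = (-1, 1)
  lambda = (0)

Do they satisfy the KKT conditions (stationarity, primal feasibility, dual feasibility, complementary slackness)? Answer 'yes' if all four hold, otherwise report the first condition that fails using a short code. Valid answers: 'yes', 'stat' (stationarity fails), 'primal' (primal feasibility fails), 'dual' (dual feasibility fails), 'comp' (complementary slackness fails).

Gradient of f: grad f(x) = Q x + c = (0, 0)
Constraint values g_i(x) = a_i^T x - b_i:
  g_1((-1, 1)) = 1
Stationarity residual: grad f(x) + sum_i lambda_i a_i = (0, 0)
  -> stationarity OK
Primal feasibility (all g_i <= 0): FAILS
Dual feasibility (all lambda_i >= 0): OK
Complementary slackness (lambda_i * g_i(x) = 0 for all i): OK

Verdict: the first failing condition is primal_feasibility -> primal.

primal


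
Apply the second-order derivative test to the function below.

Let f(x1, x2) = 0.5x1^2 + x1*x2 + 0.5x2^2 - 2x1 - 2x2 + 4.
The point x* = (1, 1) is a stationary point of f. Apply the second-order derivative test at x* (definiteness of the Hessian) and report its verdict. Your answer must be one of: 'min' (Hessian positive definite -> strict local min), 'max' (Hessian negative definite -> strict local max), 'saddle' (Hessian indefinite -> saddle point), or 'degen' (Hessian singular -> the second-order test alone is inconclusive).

Compute the Hessian H = grad^2 f:
  H = [[1, 1], [1, 1]]
Verify stationarity: grad f(x*) = H x* + g = (0, 0).
Eigenvalues of H: 0, 2.
H has a zero eigenvalue (singular; positive semidefinite but not definite), so H is neither positive definite, negative definite, nor indefinite. The second-order test alone is inconclusive -> degen.
(Indeed, f is constant along the null direction of H through x*, so x* is not a strict local extremum.)

degen


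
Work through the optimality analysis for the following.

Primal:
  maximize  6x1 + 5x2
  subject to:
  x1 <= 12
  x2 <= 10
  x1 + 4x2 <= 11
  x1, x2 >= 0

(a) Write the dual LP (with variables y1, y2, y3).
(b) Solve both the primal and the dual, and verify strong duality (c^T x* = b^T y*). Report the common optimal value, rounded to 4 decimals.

The standard primal-dual pair for 'max c^T x s.t. A x <= b, x >= 0' is:
  Dual:  min b^T y  s.t.  A^T y >= c,  y >= 0.

So the dual LP is:
  minimize  12y1 + 10y2 + 11y3
  subject to:
    y1 + y3 >= 6
    y2 + 4y3 >= 5
    y1, y2, y3 >= 0

Solving the primal: x* = (11, 0).
  primal value c^T x* = 66.
Solving the dual: y* = (0, 0, 6).
  dual value b^T y* = 66.
Strong duality: c^T x* = b^T y*. Confirmed.

66


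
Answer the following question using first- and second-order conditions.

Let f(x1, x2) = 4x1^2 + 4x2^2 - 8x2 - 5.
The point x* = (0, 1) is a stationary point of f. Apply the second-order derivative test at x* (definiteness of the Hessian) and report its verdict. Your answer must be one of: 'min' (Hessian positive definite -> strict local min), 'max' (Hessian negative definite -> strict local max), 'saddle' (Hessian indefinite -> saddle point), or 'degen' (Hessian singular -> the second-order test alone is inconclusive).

Compute the Hessian H = grad^2 f:
  H = [[8, 0], [0, 8]]
Verify stationarity: grad f(x*) = H x* + g = (0, 0).
Eigenvalues of H: 8, 8.
Both eigenvalues > 0, so H is positive definite -> x* is a strict local min.

min


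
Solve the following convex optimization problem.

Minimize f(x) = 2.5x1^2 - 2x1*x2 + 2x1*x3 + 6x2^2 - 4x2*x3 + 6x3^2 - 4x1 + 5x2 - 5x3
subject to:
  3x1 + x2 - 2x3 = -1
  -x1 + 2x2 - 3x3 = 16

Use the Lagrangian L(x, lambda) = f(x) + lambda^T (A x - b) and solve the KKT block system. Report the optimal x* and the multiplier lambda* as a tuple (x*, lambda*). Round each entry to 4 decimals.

Form the Lagrangian:
  L(x, lambda) = (1/2) x^T Q x + c^T x + lambda^T (A x - b)
Stationarity (grad_x L = 0): Q x + c + A^T lambda = 0.
Primal feasibility: A x = b.

This gives the KKT block system:
  [ Q   A^T ] [ x     ]   [-c ]
  [ A    0  ] [ lambda ] = [ b ]

Solving the linear system:
  x*      = (-3.0729, 1.1982, -3.5103)
  lambda* = (2.5711, -21.0679)
  f(x*)   = 187.7459

x* = (-3.0729, 1.1982, -3.5103), lambda* = (2.5711, -21.0679)


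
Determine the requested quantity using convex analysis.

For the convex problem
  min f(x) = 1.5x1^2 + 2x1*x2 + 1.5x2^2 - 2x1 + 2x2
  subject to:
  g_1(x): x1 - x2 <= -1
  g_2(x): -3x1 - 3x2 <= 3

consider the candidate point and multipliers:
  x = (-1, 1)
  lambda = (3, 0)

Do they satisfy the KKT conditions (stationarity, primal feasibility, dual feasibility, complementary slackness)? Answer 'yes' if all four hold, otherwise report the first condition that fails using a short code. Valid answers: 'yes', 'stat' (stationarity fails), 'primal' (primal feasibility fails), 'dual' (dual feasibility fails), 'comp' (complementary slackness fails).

Gradient of f: grad f(x) = Q x + c = (-3, 3)
Constraint values g_i(x) = a_i^T x - b_i:
  g_1((-1, 1)) = -1
  g_2((-1, 1)) = -3
Stationarity residual: grad f(x) + sum_i lambda_i a_i = (0, 0)
  -> stationarity OK
Primal feasibility (all g_i <= 0): OK
Dual feasibility (all lambda_i >= 0): OK
Complementary slackness (lambda_i * g_i(x) = 0 for all i): FAILS

Verdict: the first failing condition is complementary_slackness -> comp.

comp


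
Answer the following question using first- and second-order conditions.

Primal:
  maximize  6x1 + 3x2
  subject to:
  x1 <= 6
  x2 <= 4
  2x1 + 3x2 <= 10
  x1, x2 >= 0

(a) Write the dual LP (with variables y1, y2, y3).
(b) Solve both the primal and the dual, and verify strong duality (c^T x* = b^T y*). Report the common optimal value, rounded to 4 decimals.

The standard primal-dual pair for 'max c^T x s.t. A x <= b, x >= 0' is:
  Dual:  min b^T y  s.t.  A^T y >= c,  y >= 0.

So the dual LP is:
  minimize  6y1 + 4y2 + 10y3
  subject to:
    y1 + 2y3 >= 6
    y2 + 3y3 >= 3
    y1, y2, y3 >= 0

Solving the primal: x* = (5, 0).
  primal value c^T x* = 30.
Solving the dual: y* = (0, 0, 3).
  dual value b^T y* = 30.
Strong duality: c^T x* = b^T y*. Confirmed.

30


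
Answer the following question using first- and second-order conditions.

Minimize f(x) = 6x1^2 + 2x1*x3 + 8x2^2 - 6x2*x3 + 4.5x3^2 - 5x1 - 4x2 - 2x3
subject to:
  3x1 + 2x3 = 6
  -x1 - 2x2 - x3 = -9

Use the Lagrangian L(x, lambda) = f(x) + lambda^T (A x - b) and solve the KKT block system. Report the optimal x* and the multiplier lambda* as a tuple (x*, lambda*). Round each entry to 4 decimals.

Form the Lagrangian:
  L(x, lambda) = (1/2) x^T Q x + c^T x + lambda^T (A x - b)
Stationarity (grad_x L = 0): Q x + c + A^T lambda = 0.
Primal feasibility: A x = b.

This gives the KKT block system:
  [ Q   A^T ] [ x     ]   [-c ]
  [ A    0  ] [ lambda ] = [ b ]

Solving the linear system:
  x*      = (0.0945, 3.0236, 2.8583)
  lambda* = (3.9213, 13.6142)
  f(x*)   = 40.3583

x* = (0.0945, 3.0236, 2.8583), lambda* = (3.9213, 13.6142)


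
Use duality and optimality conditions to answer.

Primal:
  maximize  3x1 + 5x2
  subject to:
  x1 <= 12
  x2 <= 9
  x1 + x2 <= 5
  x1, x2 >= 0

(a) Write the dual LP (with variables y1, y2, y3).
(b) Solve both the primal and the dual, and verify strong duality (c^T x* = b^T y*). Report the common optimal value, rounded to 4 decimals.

The standard primal-dual pair for 'max c^T x s.t. A x <= b, x >= 0' is:
  Dual:  min b^T y  s.t.  A^T y >= c,  y >= 0.

So the dual LP is:
  minimize  12y1 + 9y2 + 5y3
  subject to:
    y1 + y3 >= 3
    y2 + y3 >= 5
    y1, y2, y3 >= 0

Solving the primal: x* = (0, 5).
  primal value c^T x* = 25.
Solving the dual: y* = (0, 0, 5).
  dual value b^T y* = 25.
Strong duality: c^T x* = b^T y*. Confirmed.

25


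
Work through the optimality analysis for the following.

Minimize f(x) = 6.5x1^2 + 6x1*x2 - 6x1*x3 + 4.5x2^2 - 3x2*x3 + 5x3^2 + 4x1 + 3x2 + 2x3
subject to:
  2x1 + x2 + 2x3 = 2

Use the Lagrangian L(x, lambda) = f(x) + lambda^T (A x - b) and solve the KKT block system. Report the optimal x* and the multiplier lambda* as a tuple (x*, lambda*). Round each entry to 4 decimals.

Form the Lagrangian:
  L(x, lambda) = (1/2) x^T Q x + c^T x + lambda^T (A x - b)
Stationarity (grad_x L = 0): Q x + c + A^T lambda = 0.
Primal feasibility: A x = b.

This gives the KKT block system:
  [ Q   A^T ] [ x     ]   [-c ]
  [ A    0  ] [ lambda ] = [ b ]

Solving the linear system:
  x*      = (0.4622, -0.1281, 0.6018)
  lambda* = (-2.8146)
  f(x*)   = 4.1487

x* = (0.4622, -0.1281, 0.6018), lambda* = (-2.8146)


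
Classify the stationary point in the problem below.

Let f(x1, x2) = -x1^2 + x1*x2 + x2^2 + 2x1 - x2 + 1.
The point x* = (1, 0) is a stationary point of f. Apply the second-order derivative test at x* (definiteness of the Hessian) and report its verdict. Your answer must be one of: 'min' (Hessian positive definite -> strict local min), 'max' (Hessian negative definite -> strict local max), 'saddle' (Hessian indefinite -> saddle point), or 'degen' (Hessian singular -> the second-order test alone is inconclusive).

Compute the Hessian H = grad^2 f:
  H = [[-2, 1], [1, 2]]
Verify stationarity: grad f(x*) = H x* + g = (0, 0).
Eigenvalues of H: -2.2361, 2.2361.
Eigenvalues have mixed signs, so H is indefinite -> x* is a saddle point.

saddle


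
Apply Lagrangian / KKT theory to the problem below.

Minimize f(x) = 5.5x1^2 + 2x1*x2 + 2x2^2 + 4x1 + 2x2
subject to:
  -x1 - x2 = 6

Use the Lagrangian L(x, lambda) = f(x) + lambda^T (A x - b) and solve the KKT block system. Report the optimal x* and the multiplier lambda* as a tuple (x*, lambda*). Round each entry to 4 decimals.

Form the Lagrangian:
  L(x, lambda) = (1/2) x^T Q x + c^T x + lambda^T (A x - b)
Stationarity (grad_x L = 0): Q x + c + A^T lambda = 0.
Primal feasibility: A x = b.

This gives the KKT block system:
  [ Q   A^T ] [ x     ]   [-c ]
  [ A    0  ] [ lambda ] = [ b ]

Solving the linear system:
  x*      = (-1.2727, -4.7273)
  lambda* = (-19.4545)
  f(x*)   = 51.0909

x* = (-1.2727, -4.7273), lambda* = (-19.4545)


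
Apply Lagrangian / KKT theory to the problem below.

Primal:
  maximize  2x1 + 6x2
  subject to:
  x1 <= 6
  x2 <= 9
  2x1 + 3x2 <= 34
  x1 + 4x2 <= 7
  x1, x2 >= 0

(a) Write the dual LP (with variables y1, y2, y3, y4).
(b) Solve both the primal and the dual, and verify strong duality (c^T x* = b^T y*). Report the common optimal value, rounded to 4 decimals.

The standard primal-dual pair for 'max c^T x s.t. A x <= b, x >= 0' is:
  Dual:  min b^T y  s.t.  A^T y >= c,  y >= 0.

So the dual LP is:
  minimize  6y1 + 9y2 + 34y3 + 7y4
  subject to:
    y1 + 2y3 + y4 >= 2
    y2 + 3y3 + 4y4 >= 6
    y1, y2, y3, y4 >= 0

Solving the primal: x* = (6, 0.25).
  primal value c^T x* = 13.5.
Solving the dual: y* = (0.5, 0, 0, 1.5).
  dual value b^T y* = 13.5.
Strong duality: c^T x* = b^T y*. Confirmed.

13.5


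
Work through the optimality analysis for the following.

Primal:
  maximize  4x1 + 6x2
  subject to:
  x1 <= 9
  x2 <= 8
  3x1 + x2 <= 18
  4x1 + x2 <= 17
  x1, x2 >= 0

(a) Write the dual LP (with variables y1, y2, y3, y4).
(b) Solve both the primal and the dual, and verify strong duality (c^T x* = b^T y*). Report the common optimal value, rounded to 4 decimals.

The standard primal-dual pair for 'max c^T x s.t. A x <= b, x >= 0' is:
  Dual:  min b^T y  s.t.  A^T y >= c,  y >= 0.

So the dual LP is:
  minimize  9y1 + 8y2 + 18y3 + 17y4
  subject to:
    y1 + 3y3 + 4y4 >= 4
    y2 + y3 + y4 >= 6
    y1, y2, y3, y4 >= 0

Solving the primal: x* = (2.25, 8).
  primal value c^T x* = 57.
Solving the dual: y* = (0, 5, 0, 1).
  dual value b^T y* = 57.
Strong duality: c^T x* = b^T y*. Confirmed.

57


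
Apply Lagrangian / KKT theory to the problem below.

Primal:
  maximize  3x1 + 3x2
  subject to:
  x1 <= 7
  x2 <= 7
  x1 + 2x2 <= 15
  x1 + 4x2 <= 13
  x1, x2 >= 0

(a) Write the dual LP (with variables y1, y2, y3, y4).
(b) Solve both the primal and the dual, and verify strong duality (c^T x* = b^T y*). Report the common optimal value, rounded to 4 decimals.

The standard primal-dual pair for 'max c^T x s.t. A x <= b, x >= 0' is:
  Dual:  min b^T y  s.t.  A^T y >= c,  y >= 0.

So the dual LP is:
  minimize  7y1 + 7y2 + 15y3 + 13y4
  subject to:
    y1 + y3 + y4 >= 3
    y2 + 2y3 + 4y4 >= 3
    y1, y2, y3, y4 >= 0

Solving the primal: x* = (7, 1.5).
  primal value c^T x* = 25.5.
Solving the dual: y* = (2.25, 0, 0, 0.75).
  dual value b^T y* = 25.5.
Strong duality: c^T x* = b^T y*. Confirmed.

25.5


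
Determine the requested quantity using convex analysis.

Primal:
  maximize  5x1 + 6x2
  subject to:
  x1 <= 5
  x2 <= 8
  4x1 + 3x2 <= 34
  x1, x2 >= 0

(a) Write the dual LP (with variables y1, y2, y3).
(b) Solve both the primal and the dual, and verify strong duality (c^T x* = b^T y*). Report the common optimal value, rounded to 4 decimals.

The standard primal-dual pair for 'max c^T x s.t. A x <= b, x >= 0' is:
  Dual:  min b^T y  s.t.  A^T y >= c,  y >= 0.

So the dual LP is:
  minimize  5y1 + 8y2 + 34y3
  subject to:
    y1 + 4y3 >= 5
    y2 + 3y3 >= 6
    y1, y2, y3 >= 0

Solving the primal: x* = (2.5, 8).
  primal value c^T x* = 60.5.
Solving the dual: y* = (0, 2.25, 1.25).
  dual value b^T y* = 60.5.
Strong duality: c^T x* = b^T y*. Confirmed.

60.5


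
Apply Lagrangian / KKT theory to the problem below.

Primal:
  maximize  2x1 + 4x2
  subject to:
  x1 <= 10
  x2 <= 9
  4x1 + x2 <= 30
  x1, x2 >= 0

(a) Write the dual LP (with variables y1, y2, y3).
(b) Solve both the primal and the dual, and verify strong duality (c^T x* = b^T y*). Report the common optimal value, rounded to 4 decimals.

The standard primal-dual pair for 'max c^T x s.t. A x <= b, x >= 0' is:
  Dual:  min b^T y  s.t.  A^T y >= c,  y >= 0.

So the dual LP is:
  minimize  10y1 + 9y2 + 30y3
  subject to:
    y1 + 4y3 >= 2
    y2 + y3 >= 4
    y1, y2, y3 >= 0

Solving the primal: x* = (5.25, 9).
  primal value c^T x* = 46.5.
Solving the dual: y* = (0, 3.5, 0.5).
  dual value b^T y* = 46.5.
Strong duality: c^T x* = b^T y*. Confirmed.

46.5


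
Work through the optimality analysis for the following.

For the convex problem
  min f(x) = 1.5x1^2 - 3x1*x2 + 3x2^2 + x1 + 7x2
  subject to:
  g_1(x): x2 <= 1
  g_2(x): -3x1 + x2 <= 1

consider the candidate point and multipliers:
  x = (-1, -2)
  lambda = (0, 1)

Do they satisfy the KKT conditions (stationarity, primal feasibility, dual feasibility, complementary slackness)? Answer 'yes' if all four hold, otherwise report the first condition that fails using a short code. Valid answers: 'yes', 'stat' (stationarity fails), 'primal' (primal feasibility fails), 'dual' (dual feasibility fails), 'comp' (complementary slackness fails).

Gradient of f: grad f(x) = Q x + c = (4, -2)
Constraint values g_i(x) = a_i^T x - b_i:
  g_1((-1, -2)) = -3
  g_2((-1, -2)) = 0
Stationarity residual: grad f(x) + sum_i lambda_i a_i = (1, -1)
  -> stationarity FAILS
Primal feasibility (all g_i <= 0): OK
Dual feasibility (all lambda_i >= 0): OK
Complementary slackness (lambda_i * g_i(x) = 0 for all i): OK

Verdict: the first failing condition is stationarity -> stat.

stat


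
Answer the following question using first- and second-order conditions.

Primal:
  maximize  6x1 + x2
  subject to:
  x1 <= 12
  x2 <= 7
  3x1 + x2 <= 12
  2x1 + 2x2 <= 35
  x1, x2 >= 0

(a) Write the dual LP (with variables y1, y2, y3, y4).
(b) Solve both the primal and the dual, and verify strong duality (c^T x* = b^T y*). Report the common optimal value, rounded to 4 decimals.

The standard primal-dual pair for 'max c^T x s.t. A x <= b, x >= 0' is:
  Dual:  min b^T y  s.t.  A^T y >= c,  y >= 0.

So the dual LP is:
  minimize  12y1 + 7y2 + 12y3 + 35y4
  subject to:
    y1 + 3y3 + 2y4 >= 6
    y2 + y3 + 2y4 >= 1
    y1, y2, y3, y4 >= 0

Solving the primal: x* = (4, 0).
  primal value c^T x* = 24.
Solving the dual: y* = (0, 0, 2, 0).
  dual value b^T y* = 24.
Strong duality: c^T x* = b^T y*. Confirmed.

24


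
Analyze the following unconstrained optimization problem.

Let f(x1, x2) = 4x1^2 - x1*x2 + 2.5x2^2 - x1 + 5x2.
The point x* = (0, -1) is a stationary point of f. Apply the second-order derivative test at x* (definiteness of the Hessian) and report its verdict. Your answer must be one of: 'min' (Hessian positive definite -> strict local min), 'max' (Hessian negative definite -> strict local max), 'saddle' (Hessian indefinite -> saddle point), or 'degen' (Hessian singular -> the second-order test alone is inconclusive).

Compute the Hessian H = grad^2 f:
  H = [[8, -1], [-1, 5]]
Verify stationarity: grad f(x*) = H x* + g = (0, 0).
Eigenvalues of H: 4.6972, 8.3028.
Both eigenvalues > 0, so H is positive definite -> x* is a strict local min.

min


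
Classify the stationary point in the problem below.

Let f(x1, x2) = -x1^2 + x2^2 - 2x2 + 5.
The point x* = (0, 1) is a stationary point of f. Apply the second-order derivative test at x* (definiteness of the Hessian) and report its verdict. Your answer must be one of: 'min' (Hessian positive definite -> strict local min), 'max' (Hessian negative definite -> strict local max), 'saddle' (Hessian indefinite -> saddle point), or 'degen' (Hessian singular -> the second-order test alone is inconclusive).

Compute the Hessian H = grad^2 f:
  H = [[-2, 0], [0, 2]]
Verify stationarity: grad f(x*) = H x* + g = (0, 0).
Eigenvalues of H: -2, 2.
Eigenvalues have mixed signs, so H is indefinite -> x* is a saddle point.

saddle


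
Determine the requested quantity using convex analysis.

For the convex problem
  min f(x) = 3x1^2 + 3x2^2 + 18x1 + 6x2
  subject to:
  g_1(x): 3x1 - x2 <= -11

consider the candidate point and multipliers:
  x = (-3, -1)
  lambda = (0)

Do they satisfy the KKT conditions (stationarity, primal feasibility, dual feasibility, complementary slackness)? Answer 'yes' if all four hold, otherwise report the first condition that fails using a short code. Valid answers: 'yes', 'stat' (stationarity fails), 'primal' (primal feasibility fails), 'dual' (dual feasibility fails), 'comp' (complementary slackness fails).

Gradient of f: grad f(x) = Q x + c = (0, 0)
Constraint values g_i(x) = a_i^T x - b_i:
  g_1((-3, -1)) = 3
Stationarity residual: grad f(x) + sum_i lambda_i a_i = (0, 0)
  -> stationarity OK
Primal feasibility (all g_i <= 0): FAILS
Dual feasibility (all lambda_i >= 0): OK
Complementary slackness (lambda_i * g_i(x) = 0 for all i): OK

Verdict: the first failing condition is primal_feasibility -> primal.

primal


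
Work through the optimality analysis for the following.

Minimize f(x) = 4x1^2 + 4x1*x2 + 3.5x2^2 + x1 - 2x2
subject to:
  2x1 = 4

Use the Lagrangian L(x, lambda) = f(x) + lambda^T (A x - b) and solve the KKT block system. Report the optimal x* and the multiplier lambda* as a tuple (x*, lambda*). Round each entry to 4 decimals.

Form the Lagrangian:
  L(x, lambda) = (1/2) x^T Q x + c^T x + lambda^T (A x - b)
Stationarity (grad_x L = 0): Q x + c + A^T lambda = 0.
Primal feasibility: A x = b.

This gives the KKT block system:
  [ Q   A^T ] [ x     ]   [-c ]
  [ A    0  ] [ lambda ] = [ b ]

Solving the linear system:
  x*      = (2, -0.8571)
  lambda* = (-6.7857)
  f(x*)   = 15.4286

x* = (2, -0.8571), lambda* = (-6.7857)


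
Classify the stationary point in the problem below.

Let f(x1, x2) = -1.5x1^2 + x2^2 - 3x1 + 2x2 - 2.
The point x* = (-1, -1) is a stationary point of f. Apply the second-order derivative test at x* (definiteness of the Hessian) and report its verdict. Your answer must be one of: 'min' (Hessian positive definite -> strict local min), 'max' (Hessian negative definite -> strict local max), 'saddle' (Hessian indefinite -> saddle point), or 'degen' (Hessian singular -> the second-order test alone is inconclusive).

Compute the Hessian H = grad^2 f:
  H = [[-3, 0], [0, 2]]
Verify stationarity: grad f(x*) = H x* + g = (0, 0).
Eigenvalues of H: -3, 2.
Eigenvalues have mixed signs, so H is indefinite -> x* is a saddle point.

saddle


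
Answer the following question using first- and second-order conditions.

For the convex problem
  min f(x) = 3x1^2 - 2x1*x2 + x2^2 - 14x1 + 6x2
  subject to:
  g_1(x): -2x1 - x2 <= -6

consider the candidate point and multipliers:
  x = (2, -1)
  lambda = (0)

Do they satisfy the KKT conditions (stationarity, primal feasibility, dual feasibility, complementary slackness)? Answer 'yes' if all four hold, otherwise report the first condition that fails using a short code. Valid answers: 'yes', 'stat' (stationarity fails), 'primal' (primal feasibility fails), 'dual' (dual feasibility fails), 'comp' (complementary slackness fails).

Gradient of f: grad f(x) = Q x + c = (0, 0)
Constraint values g_i(x) = a_i^T x - b_i:
  g_1((2, -1)) = 3
Stationarity residual: grad f(x) + sum_i lambda_i a_i = (0, 0)
  -> stationarity OK
Primal feasibility (all g_i <= 0): FAILS
Dual feasibility (all lambda_i >= 0): OK
Complementary slackness (lambda_i * g_i(x) = 0 for all i): OK

Verdict: the first failing condition is primal_feasibility -> primal.

primal


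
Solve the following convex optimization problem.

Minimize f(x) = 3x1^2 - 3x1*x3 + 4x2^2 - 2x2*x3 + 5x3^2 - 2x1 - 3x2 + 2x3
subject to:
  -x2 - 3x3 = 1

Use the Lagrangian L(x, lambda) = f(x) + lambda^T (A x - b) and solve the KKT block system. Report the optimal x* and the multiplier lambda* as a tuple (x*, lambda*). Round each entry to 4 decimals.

Form the Lagrangian:
  L(x, lambda) = (1/2) x^T Q x + c^T x + lambda^T (A x - b)
Stationarity (grad_x L = 0): Q x + c + A^T lambda = 0.
Primal feasibility: A x = b.

This gives the KKT block system:
  [ Q   A^T ] [ x     ]   [-c ]
  [ A    0  ] [ lambda ] = [ b ]

Solving the linear system:
  x*      = (0.1387, 0.1676, -0.3892)
  lambda* = (-0.8811)
  f(x*)   = -0.3387

x* = (0.1387, 0.1676, -0.3892), lambda* = (-0.8811)


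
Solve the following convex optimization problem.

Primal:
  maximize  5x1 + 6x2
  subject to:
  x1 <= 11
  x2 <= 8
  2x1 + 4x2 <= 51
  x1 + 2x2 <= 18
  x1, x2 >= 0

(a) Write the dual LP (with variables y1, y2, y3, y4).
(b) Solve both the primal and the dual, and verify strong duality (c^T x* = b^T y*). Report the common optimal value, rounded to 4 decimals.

The standard primal-dual pair for 'max c^T x s.t. A x <= b, x >= 0' is:
  Dual:  min b^T y  s.t.  A^T y >= c,  y >= 0.

So the dual LP is:
  minimize  11y1 + 8y2 + 51y3 + 18y4
  subject to:
    y1 + 2y3 + y4 >= 5
    y2 + 4y3 + 2y4 >= 6
    y1, y2, y3, y4 >= 0

Solving the primal: x* = (11, 3.5).
  primal value c^T x* = 76.
Solving the dual: y* = (2, 0, 0, 3).
  dual value b^T y* = 76.
Strong duality: c^T x* = b^T y*. Confirmed.

76


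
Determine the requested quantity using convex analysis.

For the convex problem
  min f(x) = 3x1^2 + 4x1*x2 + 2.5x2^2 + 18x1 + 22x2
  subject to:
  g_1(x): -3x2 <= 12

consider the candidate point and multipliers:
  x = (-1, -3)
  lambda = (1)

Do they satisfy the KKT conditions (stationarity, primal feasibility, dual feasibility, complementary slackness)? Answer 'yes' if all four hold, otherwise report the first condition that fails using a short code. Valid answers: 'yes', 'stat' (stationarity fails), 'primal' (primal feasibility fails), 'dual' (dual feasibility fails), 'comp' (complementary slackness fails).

Gradient of f: grad f(x) = Q x + c = (0, 3)
Constraint values g_i(x) = a_i^T x - b_i:
  g_1((-1, -3)) = -3
Stationarity residual: grad f(x) + sum_i lambda_i a_i = (0, 0)
  -> stationarity OK
Primal feasibility (all g_i <= 0): OK
Dual feasibility (all lambda_i >= 0): OK
Complementary slackness (lambda_i * g_i(x) = 0 for all i): FAILS

Verdict: the first failing condition is complementary_slackness -> comp.

comp
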